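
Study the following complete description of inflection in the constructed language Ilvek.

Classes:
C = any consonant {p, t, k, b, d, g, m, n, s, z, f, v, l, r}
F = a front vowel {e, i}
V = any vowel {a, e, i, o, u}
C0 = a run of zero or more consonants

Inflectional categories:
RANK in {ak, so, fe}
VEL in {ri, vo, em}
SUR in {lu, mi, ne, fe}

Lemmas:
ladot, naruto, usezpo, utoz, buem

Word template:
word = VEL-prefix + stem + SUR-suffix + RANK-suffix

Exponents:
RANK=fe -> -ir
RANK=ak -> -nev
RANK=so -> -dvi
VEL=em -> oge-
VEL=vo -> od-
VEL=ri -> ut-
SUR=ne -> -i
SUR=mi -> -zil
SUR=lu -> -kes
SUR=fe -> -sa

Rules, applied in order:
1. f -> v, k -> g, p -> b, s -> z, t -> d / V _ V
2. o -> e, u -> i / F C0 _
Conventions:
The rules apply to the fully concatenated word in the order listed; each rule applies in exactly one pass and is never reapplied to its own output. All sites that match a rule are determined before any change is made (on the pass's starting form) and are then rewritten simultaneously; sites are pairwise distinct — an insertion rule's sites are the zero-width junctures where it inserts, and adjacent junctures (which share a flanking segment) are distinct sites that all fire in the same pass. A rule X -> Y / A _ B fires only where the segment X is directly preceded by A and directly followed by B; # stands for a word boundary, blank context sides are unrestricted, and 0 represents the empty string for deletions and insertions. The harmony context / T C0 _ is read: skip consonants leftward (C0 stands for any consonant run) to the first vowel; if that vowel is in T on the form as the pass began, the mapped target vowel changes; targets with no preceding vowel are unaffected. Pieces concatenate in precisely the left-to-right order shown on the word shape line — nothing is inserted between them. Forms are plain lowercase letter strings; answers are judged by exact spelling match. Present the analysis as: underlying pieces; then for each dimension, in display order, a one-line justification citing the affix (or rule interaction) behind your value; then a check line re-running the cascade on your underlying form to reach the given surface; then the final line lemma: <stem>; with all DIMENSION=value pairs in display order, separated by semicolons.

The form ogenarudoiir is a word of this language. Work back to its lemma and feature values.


underlying: oge-naruto-i-ir
RANK=fe - signalled by the affix -ir
VEL=em - signalled by the affix oge-
SUR=ne - signalled by the affix -i
check: ogenarutoiir -> ogenarudoiir -> ogenarudoiir
lemma: naruto; RANK=fe; VEL=em; SUR=ne


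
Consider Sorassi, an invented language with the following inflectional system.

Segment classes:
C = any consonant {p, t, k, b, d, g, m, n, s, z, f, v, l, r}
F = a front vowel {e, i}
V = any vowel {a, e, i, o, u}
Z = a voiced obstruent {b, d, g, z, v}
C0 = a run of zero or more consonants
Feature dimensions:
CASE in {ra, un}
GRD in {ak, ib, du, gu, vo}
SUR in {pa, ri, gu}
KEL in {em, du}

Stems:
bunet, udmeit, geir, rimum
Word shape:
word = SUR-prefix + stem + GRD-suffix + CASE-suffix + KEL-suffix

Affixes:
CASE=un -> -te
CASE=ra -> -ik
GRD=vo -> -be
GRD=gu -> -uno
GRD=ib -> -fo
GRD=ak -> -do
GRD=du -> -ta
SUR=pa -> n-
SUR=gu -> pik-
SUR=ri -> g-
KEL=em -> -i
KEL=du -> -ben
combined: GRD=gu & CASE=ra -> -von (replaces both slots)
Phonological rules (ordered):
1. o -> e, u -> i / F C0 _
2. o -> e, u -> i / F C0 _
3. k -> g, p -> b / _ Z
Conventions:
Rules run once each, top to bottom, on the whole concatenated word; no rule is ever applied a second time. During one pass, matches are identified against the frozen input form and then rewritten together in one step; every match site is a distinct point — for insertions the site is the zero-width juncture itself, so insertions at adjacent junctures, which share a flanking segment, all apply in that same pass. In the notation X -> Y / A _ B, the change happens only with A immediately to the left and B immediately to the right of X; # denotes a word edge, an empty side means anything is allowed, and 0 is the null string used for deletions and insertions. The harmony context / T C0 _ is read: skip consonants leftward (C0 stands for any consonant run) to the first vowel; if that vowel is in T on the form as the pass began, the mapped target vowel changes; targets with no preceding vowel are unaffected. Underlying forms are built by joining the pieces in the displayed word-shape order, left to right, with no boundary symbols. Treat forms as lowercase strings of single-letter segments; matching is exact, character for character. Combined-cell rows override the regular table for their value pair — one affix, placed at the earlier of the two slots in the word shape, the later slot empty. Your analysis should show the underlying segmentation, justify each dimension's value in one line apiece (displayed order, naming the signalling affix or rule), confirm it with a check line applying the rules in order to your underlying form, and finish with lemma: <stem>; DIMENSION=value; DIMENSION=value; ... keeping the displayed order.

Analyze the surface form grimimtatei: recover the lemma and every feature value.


underlying: g-rimum-ta-te-i
CASE=un - signalled by the affix -te
GRD=du - signalled by the affix -ta
SUR=ri - signalled by the affix g-
KEL=em - signalled by the affix -i
check: grimumtatei -> grimimtatei -> grimimtatei -> grimimtatei
lemma: rimum; CASE=un; GRD=du; SUR=ri; KEL=em


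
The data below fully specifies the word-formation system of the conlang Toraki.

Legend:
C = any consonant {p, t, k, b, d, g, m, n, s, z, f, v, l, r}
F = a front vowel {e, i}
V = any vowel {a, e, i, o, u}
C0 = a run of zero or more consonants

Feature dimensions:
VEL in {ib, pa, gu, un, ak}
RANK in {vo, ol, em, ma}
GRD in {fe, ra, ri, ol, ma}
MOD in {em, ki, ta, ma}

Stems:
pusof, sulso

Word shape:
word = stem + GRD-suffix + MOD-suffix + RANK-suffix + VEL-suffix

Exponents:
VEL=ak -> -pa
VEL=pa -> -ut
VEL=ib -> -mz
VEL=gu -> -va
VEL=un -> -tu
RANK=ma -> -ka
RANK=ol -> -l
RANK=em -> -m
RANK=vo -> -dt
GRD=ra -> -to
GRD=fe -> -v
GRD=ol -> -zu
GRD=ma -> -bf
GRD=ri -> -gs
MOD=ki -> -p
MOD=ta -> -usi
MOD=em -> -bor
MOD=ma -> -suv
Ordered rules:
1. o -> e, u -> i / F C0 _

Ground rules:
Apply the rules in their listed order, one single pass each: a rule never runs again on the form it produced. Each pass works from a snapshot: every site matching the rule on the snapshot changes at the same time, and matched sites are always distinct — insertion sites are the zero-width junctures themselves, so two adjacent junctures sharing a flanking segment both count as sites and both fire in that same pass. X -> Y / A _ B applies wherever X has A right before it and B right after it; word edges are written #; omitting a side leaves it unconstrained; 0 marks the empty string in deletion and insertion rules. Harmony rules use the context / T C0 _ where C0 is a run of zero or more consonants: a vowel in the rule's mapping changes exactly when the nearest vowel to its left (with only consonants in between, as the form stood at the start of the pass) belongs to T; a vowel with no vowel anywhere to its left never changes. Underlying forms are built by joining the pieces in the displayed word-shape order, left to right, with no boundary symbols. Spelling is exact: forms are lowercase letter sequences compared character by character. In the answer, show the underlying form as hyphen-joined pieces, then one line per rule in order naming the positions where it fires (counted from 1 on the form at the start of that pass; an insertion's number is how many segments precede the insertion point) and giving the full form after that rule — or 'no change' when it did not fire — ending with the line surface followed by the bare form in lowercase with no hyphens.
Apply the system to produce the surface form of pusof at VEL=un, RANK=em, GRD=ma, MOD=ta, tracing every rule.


underlying: pusof-bf-usi-m-tu
1. o -> e, u -> i / F C0 _: fires at position(s) 13: pusofbfusimti
surface: pusofbfusimti


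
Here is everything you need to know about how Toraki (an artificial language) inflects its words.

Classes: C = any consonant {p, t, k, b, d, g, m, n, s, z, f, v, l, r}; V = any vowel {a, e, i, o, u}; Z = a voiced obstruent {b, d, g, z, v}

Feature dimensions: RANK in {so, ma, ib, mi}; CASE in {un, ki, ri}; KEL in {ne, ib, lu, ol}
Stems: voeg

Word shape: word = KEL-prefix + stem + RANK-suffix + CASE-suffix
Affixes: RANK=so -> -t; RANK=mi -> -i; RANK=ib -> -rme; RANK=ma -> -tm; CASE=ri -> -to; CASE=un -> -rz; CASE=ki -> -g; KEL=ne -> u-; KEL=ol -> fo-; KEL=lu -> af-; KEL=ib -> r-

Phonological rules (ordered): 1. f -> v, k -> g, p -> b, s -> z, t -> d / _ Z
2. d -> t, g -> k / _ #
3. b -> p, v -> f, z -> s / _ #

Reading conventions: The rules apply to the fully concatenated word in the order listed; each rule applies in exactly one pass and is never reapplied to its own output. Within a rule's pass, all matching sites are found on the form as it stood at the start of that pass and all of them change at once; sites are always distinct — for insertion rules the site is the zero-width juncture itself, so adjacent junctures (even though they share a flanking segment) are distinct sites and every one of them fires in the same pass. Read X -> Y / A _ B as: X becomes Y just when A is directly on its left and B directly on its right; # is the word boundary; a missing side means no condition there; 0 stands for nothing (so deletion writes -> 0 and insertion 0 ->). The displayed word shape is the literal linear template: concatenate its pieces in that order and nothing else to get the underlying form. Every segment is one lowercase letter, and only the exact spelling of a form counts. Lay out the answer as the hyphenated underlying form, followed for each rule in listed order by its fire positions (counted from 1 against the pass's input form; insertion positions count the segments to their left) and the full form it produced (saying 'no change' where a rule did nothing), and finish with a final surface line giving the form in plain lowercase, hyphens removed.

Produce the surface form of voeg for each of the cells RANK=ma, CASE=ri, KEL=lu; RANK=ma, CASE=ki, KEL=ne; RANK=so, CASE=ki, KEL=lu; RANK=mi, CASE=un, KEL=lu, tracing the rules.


cell RANK=ma, CASE=ri, KEL=lu:
underlying: af-voeg-tm-to
1. f -> v, k -> g, p -> b, s -> z, t -> d / _ Z: fires at position(s) 2: avvoegtmto
2. d -> t, g -> k / _ #: no change
3. b -> p, v -> f, z -> s / _ #: no change
surface: avvoegtmto

cell RANK=ma, CASE=ki, KEL=ne:
underlying: u-voeg-tm-g
1. f -> v, k -> g, p -> b, s -> z, t -> d / _ Z: no change
2. d -> t, g -> k / _ #: fires at position(s) 8: uvoegtmk
3. b -> p, v -> f, z -> s / _ #: no change
surface: uvoegtmk

cell RANK=so, CASE=ki, KEL=lu:
underlying: af-voeg-t-g
1. f -> v, k -> g, p -> b, s -> z, t -> d / _ Z: fires at position(s) 2, 7: avvoegdg
2. d -> t, g -> k / _ #: fires at position(s) 8: avvoegdk
3. b -> p, v -> f, z -> s / _ #: no change
surface: avvoegdk

cell RANK=mi, CASE=un, KEL=lu:
underlying: af-voeg-i-rz
1. f -> v, k -> g, p -> b, s -> z, t -> d / _ Z: fires at position(s) 2: avvoegirz
2. d -> t, g -> k / _ #: no change
3. b -> p, v -> f, z -> s / _ #: fires at position(s) 9: avvoegirs
surface: avvoegirs


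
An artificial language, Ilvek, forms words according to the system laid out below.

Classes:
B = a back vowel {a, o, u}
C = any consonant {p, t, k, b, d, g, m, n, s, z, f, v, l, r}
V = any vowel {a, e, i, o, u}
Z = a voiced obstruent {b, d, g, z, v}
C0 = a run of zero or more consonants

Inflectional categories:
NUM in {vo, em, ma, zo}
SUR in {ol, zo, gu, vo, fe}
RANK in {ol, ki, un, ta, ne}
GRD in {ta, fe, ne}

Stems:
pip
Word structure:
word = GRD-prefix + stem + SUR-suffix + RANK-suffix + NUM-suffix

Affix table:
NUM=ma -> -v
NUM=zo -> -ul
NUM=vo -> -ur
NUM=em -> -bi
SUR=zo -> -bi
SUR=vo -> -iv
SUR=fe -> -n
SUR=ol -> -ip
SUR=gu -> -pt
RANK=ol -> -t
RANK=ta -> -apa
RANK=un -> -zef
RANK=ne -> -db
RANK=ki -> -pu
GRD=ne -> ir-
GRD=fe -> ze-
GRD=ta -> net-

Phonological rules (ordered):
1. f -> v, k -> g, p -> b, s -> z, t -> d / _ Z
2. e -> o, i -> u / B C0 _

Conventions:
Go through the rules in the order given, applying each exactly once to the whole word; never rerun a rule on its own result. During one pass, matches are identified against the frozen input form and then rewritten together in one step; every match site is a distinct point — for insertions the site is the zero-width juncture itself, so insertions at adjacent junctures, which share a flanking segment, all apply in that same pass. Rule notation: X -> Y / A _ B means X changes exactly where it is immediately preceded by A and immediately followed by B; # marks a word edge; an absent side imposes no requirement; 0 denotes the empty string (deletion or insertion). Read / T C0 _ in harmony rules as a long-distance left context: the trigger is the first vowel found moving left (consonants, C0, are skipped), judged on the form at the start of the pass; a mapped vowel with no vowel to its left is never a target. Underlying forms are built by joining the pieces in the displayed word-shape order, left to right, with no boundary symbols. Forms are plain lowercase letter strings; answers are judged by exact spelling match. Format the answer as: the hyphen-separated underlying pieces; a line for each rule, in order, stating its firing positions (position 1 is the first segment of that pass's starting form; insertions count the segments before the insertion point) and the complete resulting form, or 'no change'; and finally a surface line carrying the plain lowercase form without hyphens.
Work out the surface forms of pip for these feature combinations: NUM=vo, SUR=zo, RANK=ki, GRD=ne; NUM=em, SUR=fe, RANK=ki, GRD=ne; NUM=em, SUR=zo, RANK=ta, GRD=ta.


cell NUM=vo, SUR=zo, RANK=ki, GRD=ne:
underlying: ir-pip-bi-pu-ur
1. f -> v, k -> g, p -> b, s -> z, t -> d / _ Z: fires at position(s) 5: irpibbipuur
2. e -> o, i -> u / B C0 _: no change
surface: irpibbipuur

cell NUM=em, SUR=fe, RANK=ki, GRD=ne:
underlying: ir-pip-n-pu-bi
1. f -> v, k -> g, p -> b, s -> z, t -> d / _ Z: no change
2. e -> o, i -> u / B C0 _: fires at position(s) 10: irpipnpubu
surface: irpipnpubu

cell NUM=em, SUR=zo, RANK=ta, GRD=ta:
underlying: net-pip-bi-apa-bi
1. f -> v, k -> g, p -> b, s -> z, t -> d / _ Z: fires at position(s) 6: netpibbiapabi
2. e -> o, i -> u / B C0 _: fires at position(s) 13: netpibbiapabu
surface: netpibbiapabu


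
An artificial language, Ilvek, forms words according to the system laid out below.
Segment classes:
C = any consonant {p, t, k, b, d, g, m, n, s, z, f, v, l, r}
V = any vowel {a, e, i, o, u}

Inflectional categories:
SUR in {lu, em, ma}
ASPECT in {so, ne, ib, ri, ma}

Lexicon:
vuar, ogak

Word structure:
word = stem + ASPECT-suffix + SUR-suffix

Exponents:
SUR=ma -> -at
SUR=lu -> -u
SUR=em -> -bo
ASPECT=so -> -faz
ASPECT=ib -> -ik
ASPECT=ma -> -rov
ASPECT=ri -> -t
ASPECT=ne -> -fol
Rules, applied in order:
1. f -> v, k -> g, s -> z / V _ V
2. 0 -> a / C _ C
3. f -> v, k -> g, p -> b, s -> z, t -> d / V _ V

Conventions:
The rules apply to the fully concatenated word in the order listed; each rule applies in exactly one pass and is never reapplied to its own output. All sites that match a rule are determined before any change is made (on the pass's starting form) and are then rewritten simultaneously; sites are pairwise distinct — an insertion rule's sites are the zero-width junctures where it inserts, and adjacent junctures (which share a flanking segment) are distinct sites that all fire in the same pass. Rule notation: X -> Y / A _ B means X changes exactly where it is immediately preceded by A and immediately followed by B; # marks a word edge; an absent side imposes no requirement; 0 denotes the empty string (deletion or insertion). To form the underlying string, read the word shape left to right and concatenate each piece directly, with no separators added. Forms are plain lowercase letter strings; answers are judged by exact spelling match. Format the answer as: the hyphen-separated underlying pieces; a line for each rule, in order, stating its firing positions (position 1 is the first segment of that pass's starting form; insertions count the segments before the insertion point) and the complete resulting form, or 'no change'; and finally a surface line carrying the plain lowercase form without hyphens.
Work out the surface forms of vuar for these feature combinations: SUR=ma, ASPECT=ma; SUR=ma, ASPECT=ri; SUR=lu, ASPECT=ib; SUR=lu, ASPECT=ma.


cell SUR=ma, ASPECT=ma:
underlying: vuar-rov-at
1. f -> v, k -> g, s -> z / V _ V: no change
2. 0 -> a / C _ C: inserts after position(s) 4: vuararovat
3. f -> v, k -> g, p -> b, s -> z, t -> d / V _ V: no change
surface: vuararovat

cell SUR=ma, ASPECT=ri:
underlying: vuar-t-at
1. f -> v, k -> g, s -> z / V _ V: no change
2. 0 -> a / C _ C: inserts after position(s) 4: vuaratat
3. f -> v, k -> g, p -> b, s -> z, t -> d / V _ V: fires at position(s) 6: vuaradat
surface: vuaradat

cell SUR=lu, ASPECT=ib:
underlying: vuar-ik-u
1. f -> v, k -> g, s -> z / V _ V: fires at position(s) 6: vuarigu
2. 0 -> a / C _ C: no change
3. f -> v, k -> g, p -> b, s -> z, t -> d / V _ V: no change
surface: vuarigu

cell SUR=lu, ASPECT=ma:
underlying: vuar-rov-u
1. f -> v, k -> g, s -> z / V _ V: no change
2. 0 -> a / C _ C: inserts after position(s) 4: vuararovu
3. f -> v, k -> g, p -> b, s -> z, t -> d / V _ V: no change
surface: vuararovu


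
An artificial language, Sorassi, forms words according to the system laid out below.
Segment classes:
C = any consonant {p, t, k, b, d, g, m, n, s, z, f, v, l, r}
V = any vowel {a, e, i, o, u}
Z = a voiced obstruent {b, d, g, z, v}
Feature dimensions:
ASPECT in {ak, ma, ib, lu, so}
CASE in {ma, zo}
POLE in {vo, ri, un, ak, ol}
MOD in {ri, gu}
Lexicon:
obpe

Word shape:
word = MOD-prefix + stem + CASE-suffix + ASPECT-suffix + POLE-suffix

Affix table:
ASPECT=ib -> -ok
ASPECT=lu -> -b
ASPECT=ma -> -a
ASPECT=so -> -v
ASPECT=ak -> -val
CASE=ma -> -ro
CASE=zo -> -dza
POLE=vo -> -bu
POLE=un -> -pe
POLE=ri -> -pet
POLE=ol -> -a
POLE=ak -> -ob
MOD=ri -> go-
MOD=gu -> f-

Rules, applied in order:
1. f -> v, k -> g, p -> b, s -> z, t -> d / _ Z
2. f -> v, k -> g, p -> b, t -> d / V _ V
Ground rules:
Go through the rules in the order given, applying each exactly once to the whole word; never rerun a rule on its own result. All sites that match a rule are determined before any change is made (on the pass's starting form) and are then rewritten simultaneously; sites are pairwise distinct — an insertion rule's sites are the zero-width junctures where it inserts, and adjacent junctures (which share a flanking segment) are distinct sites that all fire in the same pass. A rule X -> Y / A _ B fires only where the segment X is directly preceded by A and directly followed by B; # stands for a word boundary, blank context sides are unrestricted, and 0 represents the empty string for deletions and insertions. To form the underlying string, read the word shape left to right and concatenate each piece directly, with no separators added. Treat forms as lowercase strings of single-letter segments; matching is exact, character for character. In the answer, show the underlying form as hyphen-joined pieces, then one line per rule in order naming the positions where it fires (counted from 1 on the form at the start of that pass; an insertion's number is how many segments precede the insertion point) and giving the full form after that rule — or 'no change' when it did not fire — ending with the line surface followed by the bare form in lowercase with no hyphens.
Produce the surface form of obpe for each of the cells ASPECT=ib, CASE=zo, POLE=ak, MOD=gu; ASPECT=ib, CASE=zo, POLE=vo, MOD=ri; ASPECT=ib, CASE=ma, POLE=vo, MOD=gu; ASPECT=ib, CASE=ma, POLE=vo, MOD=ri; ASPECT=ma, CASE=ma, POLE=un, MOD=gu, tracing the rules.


cell ASPECT=ib, CASE=zo, POLE=ak, MOD=gu:
underlying: f-obpe-dza-ok-ob
1. f -> v, k -> g, p -> b, s -> z, t -> d / _ Z: no change
2. f -> v, k -> g, p -> b, t -> d / V _ V: fires at position(s) 10: fobpedzaogob
surface: fobpedzaogob

cell ASPECT=ib, CASE=zo, POLE=vo, MOD=ri:
underlying: go-obpe-dza-ok-bu
1. f -> v, k -> g, p -> b, s -> z, t -> d / _ Z: fires at position(s) 11: goobpedzaogbu
2. f -> v, k -> g, p -> b, t -> d / V _ V: no change
surface: goobpedzaogbu

cell ASPECT=ib, CASE=ma, POLE=vo, MOD=gu:
underlying: f-obpe-ro-ok-bu
1. f -> v, k -> g, p -> b, s -> z, t -> d / _ Z: fires at position(s) 9: fobperoogbu
2. f -> v, k -> g, p -> b, t -> d / V _ V: no change
surface: fobperoogbu

cell ASPECT=ib, CASE=ma, POLE=vo, MOD=ri:
underlying: go-obpe-ro-ok-bu
1. f -> v, k -> g, p -> b, s -> z, t -> d / _ Z: fires at position(s) 10: goobperoogbu
2. f -> v, k -> g, p -> b, t -> d / V _ V: no change
surface: goobperoogbu

cell ASPECT=ma, CASE=ma, POLE=un, MOD=gu:
underlying: f-obpe-ro-a-pe
1. f -> v, k -> g, p -> b, s -> z, t -> d / _ Z: no change
2. f -> v, k -> g, p -> b, t -> d / V _ V: fires at position(s) 9: fobperoabe
surface: fobperoabe


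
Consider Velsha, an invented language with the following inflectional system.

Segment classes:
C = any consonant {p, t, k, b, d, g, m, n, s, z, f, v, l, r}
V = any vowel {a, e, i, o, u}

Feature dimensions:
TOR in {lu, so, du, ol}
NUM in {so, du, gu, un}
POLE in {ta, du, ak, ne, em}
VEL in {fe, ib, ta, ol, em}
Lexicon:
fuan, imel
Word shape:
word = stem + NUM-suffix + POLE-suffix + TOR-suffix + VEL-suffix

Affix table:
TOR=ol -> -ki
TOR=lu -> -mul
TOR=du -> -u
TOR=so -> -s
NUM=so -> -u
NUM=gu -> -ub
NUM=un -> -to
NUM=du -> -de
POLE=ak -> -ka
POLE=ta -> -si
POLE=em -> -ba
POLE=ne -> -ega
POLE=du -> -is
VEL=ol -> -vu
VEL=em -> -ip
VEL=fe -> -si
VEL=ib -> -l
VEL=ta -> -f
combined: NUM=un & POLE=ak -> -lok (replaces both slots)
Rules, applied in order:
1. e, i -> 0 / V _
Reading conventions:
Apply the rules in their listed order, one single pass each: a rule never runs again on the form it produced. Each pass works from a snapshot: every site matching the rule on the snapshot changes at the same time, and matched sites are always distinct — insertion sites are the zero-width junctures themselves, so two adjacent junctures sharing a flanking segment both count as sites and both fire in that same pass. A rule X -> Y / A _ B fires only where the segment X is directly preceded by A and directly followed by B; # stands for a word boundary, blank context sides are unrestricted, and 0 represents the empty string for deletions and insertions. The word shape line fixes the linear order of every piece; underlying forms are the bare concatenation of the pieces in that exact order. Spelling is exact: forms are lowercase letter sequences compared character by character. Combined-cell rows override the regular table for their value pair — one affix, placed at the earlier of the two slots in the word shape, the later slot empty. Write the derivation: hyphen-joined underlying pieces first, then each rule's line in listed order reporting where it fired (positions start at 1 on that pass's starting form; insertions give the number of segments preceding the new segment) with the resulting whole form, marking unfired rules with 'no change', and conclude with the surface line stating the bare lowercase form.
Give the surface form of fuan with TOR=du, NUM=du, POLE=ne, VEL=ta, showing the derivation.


underlying: fuan-de-ega-u-f
1. e, i -> 0 / V _: fires at position(s) 7: fuandegauf
surface: fuandegauf


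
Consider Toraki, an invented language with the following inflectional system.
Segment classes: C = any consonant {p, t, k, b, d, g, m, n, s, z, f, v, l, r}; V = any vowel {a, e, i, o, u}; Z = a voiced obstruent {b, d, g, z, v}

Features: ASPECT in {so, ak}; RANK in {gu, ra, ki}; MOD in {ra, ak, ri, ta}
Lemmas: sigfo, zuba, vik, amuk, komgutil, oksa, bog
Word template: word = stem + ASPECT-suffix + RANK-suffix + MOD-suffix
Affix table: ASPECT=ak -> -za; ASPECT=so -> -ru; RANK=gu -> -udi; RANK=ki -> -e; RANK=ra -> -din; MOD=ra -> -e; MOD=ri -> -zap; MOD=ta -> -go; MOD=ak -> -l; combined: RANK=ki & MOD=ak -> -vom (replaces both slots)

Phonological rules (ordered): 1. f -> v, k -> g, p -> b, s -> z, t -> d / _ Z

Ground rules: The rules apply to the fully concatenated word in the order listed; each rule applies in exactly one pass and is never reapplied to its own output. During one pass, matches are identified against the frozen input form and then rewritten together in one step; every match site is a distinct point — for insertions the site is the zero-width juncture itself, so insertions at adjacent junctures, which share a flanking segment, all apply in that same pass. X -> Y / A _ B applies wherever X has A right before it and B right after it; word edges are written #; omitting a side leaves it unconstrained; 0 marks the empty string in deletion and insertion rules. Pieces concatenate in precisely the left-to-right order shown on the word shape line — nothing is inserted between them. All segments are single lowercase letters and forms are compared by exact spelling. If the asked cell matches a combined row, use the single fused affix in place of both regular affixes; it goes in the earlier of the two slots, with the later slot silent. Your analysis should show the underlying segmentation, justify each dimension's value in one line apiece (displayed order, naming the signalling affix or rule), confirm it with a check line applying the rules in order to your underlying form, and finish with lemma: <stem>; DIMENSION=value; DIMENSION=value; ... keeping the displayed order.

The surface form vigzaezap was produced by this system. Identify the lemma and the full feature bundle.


underlying: vik-za-e-zap
ASPECT=ak - signalled by the affix -za
RANK=ki - signalled by the affix -e
MOD=ri - signalled by the affix -zap
check: vikzaezap -> vigzaezap
lemma: vik; ASPECT=ak; RANK=ki; MOD=ri


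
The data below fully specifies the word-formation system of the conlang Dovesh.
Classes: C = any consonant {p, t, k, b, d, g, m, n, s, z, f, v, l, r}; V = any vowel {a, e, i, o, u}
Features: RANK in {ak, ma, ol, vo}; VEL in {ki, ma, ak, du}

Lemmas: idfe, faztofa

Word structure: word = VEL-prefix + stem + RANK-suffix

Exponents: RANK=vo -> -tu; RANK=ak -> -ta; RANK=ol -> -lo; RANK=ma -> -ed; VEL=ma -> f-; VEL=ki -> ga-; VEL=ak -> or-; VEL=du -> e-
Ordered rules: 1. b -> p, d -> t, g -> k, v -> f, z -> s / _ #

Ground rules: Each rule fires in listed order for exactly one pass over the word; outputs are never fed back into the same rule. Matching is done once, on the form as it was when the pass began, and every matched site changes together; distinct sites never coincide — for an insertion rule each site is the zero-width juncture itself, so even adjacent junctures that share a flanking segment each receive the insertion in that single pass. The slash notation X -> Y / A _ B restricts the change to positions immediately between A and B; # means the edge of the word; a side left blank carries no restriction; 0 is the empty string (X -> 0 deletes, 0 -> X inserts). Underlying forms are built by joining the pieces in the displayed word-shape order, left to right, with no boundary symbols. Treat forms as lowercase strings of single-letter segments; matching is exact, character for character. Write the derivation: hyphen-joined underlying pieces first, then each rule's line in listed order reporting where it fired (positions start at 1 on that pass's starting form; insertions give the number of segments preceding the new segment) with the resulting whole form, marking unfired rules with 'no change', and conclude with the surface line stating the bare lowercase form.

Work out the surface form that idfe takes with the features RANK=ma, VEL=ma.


underlying: f-idfe-ed
1. b -> p, d -> t, g -> k, v -> f, z -> s / _ #: fires at position(s) 7: fidfeet
surface: fidfeet


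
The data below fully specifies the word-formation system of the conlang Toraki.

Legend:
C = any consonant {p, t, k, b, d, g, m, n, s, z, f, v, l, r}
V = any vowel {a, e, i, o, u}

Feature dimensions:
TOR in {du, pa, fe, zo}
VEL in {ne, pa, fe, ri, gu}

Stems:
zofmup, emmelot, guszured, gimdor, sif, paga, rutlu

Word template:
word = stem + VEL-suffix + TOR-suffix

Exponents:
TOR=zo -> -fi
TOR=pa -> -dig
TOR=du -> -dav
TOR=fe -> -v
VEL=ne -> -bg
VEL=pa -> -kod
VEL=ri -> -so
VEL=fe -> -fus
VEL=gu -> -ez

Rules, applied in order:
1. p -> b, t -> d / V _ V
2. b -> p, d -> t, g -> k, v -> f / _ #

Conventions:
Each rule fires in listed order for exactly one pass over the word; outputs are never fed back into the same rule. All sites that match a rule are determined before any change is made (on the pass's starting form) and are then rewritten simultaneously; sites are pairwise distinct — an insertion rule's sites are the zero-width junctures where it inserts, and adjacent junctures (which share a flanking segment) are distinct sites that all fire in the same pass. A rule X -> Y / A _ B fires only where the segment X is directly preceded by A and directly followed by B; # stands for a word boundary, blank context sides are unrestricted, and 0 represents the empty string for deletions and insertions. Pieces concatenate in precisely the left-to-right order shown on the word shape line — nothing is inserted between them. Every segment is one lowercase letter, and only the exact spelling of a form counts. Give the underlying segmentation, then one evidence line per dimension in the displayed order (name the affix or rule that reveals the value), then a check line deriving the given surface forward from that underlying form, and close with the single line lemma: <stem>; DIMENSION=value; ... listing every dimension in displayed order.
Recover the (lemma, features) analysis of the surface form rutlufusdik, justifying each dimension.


underlying: rutlu-fus-dig
TOR=pa - signalled by the affix -dig
VEL=fe - signalled by the affix -fus
check: rutlufusdig -> rutlufusdig -> rutlufusdik
lemma: rutlu; TOR=pa; VEL=fe


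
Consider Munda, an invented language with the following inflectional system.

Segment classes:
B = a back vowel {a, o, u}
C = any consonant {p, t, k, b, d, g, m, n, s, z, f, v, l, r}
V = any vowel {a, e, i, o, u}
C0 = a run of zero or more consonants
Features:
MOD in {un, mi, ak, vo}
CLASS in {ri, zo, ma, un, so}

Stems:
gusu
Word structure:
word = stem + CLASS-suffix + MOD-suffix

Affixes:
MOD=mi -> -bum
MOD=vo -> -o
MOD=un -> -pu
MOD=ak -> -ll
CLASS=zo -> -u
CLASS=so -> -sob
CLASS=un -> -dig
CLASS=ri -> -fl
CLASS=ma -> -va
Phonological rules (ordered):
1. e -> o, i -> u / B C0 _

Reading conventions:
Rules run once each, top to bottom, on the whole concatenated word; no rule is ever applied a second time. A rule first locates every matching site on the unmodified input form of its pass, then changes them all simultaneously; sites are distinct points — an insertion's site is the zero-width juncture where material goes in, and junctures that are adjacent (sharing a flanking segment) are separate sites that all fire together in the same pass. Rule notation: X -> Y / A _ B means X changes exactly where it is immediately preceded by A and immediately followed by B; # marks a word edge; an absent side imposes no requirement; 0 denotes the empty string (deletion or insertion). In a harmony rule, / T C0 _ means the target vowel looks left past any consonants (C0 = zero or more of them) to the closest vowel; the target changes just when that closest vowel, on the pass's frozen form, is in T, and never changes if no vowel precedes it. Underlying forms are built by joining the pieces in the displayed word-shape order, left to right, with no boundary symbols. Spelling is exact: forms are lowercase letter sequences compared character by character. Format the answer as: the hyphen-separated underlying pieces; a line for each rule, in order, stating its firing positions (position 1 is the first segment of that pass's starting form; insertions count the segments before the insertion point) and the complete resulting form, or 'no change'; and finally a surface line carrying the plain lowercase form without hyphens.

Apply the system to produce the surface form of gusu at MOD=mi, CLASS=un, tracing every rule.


underlying: gusu-dig-bum
1. e -> o, i -> u / B C0 _: fires at position(s) 6: gusudugbum
surface: gusudugbum


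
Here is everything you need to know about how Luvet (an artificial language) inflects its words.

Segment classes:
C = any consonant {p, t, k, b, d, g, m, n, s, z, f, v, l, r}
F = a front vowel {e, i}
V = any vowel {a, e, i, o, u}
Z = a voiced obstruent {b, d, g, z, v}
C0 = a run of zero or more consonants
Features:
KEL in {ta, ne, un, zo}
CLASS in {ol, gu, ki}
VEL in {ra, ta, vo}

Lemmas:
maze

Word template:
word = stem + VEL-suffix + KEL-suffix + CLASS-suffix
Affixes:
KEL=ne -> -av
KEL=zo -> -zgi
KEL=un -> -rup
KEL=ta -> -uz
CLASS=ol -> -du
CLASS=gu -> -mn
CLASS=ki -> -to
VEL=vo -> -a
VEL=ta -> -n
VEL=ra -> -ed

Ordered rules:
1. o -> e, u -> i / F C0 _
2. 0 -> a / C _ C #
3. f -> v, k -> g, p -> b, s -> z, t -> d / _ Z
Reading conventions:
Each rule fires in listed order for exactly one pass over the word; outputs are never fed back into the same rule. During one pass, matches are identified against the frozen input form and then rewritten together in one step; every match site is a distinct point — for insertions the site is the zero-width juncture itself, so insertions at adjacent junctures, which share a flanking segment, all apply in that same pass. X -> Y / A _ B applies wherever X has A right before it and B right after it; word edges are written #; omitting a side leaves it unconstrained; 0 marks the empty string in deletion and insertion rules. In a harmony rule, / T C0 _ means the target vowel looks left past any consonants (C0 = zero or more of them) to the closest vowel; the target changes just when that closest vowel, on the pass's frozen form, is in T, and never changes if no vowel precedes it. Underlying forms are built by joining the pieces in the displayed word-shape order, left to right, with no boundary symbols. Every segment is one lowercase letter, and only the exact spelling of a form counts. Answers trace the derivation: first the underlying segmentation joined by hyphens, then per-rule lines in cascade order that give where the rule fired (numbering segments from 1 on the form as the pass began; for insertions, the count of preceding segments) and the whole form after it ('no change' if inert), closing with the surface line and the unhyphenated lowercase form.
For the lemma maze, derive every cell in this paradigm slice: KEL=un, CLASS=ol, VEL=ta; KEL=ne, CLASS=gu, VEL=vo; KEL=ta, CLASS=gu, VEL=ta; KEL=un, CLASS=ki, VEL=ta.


cell KEL=un, CLASS=ol, VEL=ta:
underlying: maze-n-rup-du
1. o -> e, u -> i / F C0 _: fires at position(s) 7: mazenripdu
2. 0 -> a / C _ C #: no change
3. f -> v, k -> g, p -> b, s -> z, t -> d / _ Z: fires at position(s) 8: mazenribdu
surface: mazenribdu

cell KEL=ne, CLASS=gu, VEL=vo:
underlying: maze-a-av-mn
1. o -> e, u -> i / F C0 _: no change
2. 0 -> a / C _ C #: inserts after position(s) 8: mazeaavman
3. f -> v, k -> g, p -> b, s -> z, t -> d / _ Z: no change
surface: mazeaavman

cell KEL=ta, CLASS=gu, VEL=ta:
underlying: maze-n-uz-mn
1. o -> e, u -> i / F C0 _: fires at position(s) 6: mazenizmn
2. 0 -> a / C _ C #: inserts after position(s) 8: mazenizman
3. f -> v, k -> g, p -> b, s -> z, t -> d / _ Z: no change
surface: mazenizman

cell KEL=un, CLASS=ki, VEL=ta:
underlying: maze-n-rup-to
1. o -> e, u -> i / F C0 _: fires at position(s) 7: mazenripto
2. 0 -> a / C _ C #: no change
3. f -> v, k -> g, p -> b, s -> z, t -> d / _ Z: no change
surface: mazenripto


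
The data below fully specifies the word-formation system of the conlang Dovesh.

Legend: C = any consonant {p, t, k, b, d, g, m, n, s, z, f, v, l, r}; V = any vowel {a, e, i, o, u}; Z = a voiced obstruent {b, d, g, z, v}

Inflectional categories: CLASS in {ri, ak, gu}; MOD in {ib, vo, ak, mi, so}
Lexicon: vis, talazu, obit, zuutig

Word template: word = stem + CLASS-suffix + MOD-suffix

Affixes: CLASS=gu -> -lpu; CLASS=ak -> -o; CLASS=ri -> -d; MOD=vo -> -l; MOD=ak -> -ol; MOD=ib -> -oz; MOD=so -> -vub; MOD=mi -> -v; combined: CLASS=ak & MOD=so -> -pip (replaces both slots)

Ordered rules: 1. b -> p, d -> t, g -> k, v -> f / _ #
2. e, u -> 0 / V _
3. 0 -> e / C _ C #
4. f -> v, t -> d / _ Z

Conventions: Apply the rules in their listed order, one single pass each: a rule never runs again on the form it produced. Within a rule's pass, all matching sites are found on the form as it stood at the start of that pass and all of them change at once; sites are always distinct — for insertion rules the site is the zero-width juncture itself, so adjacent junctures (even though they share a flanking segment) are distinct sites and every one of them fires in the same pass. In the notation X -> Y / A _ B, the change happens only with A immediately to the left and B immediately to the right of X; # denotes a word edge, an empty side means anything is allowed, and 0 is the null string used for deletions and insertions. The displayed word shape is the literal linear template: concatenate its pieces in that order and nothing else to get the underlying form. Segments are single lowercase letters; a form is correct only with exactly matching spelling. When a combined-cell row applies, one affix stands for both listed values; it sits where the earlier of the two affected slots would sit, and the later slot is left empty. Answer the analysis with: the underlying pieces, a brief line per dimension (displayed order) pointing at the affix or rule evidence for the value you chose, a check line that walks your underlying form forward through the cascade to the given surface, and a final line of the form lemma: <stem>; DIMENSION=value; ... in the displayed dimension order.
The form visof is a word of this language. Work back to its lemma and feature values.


underlying: vis-o-v
CLASS=ak - signalled by the affix -o
MOD=mi - signalled by the affix -v
check: visov -> visof -> visof -> visof -> visof
lemma: vis; CLASS=ak; MOD=mi


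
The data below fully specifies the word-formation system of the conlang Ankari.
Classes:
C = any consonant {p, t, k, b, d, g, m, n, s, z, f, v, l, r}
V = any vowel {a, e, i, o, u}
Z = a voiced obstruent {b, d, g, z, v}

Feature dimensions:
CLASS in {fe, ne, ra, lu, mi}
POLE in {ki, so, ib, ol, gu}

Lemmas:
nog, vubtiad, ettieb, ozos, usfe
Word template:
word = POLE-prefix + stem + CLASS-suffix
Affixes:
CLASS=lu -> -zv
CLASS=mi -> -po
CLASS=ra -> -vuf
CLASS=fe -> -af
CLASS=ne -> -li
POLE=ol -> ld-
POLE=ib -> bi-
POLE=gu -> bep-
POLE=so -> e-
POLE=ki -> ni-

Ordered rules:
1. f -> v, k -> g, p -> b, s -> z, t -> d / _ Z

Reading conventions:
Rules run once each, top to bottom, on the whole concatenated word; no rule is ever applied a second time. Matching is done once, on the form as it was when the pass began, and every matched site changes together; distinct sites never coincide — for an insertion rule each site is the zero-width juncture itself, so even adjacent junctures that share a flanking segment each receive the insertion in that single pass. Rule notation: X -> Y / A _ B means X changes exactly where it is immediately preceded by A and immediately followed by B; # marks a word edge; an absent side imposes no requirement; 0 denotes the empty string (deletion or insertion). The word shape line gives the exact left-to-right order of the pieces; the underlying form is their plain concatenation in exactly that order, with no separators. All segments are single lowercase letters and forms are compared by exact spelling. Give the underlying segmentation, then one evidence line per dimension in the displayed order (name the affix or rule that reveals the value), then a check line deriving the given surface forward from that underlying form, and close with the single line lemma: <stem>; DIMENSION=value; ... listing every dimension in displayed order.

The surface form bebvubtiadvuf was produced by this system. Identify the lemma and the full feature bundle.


underlying: bep-vubtiad-vuf
CLASS=ra - signalled by the affix -vuf
POLE=gu - signalled by the affix bep-
check: bepvubtiadvuf -> bebvubtiadvuf
lemma: vubtiad; CLASS=ra; POLE=gu


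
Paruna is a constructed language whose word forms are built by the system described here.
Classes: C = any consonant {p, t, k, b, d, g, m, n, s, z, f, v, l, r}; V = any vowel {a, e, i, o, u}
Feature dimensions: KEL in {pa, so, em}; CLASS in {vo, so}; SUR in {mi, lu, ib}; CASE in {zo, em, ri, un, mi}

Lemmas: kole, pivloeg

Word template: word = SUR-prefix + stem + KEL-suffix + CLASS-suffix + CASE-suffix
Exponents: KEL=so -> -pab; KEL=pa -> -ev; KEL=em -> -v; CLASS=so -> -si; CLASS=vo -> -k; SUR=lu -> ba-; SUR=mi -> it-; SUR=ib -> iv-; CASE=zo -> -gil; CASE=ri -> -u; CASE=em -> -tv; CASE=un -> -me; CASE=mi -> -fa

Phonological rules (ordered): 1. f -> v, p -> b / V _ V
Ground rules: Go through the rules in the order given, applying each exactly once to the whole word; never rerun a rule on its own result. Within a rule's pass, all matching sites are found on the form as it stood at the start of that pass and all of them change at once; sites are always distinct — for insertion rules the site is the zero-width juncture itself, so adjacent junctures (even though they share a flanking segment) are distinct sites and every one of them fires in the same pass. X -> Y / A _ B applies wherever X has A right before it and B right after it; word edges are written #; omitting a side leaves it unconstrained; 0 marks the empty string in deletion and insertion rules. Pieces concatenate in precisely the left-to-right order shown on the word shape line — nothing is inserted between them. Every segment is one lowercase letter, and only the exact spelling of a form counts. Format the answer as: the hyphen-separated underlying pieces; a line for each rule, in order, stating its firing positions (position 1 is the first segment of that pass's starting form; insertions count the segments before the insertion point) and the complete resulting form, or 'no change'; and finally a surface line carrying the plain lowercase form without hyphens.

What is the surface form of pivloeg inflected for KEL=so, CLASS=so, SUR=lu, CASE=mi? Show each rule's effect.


underlying: ba-pivloeg-pab-si-fa
1. f -> v, p -> b / V _ V: fires at position(s) 3, 15: babivloegpabsiva
surface: babivloegpabsiva
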